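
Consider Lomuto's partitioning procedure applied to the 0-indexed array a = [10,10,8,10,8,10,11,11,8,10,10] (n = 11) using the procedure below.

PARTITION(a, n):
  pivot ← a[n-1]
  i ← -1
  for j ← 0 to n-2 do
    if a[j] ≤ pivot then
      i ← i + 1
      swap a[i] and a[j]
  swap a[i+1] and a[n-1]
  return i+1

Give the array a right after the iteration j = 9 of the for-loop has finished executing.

pivot = a[10] = 10; i = -1
j=0: a[0]=10 ≤ 10 → i=0, swap a[0],a[0] (no change) → [10,10,8,10,8,10,11,11,8,10,10]
j=1: a[1]=10 ≤ 10 → i=1, swap a[1],a[1] (no change) → [10,10,8,10,8,10,11,11,8,10,10]
j=2: a[2]=8 ≤ 10 → i=2, swap a[2],a[2] (no change) → [10,10,8,10,8,10,11,11,8,10,10]
j=3: a[3]=10 ≤ 10 → i=3, swap a[3],a[3] (no change) → [10,10,8,10,8,10,11,11,8,10,10]
j=4: a[4]=8 ≤ 10 → i=4, swap a[4],a[4] (no change) → [10,10,8,10,8,10,11,11,8,10,10]
j=5: a[5]=10 ≤ 10 → i=5, swap a[5],a[5] (no change) → [10,10,8,10,8,10,11,11,8,10,10]
j=6: a[6]=11 > 10 → no swap
j=7: a[7]=11 > 10 → no swap
j=8: a[8]=8 ≤ 10 → i=6, swap a[6],a[8] → [10,10,8,10,8,10,8,11,11,10,10]
j=9: a[9]=10 ≤ 10 → i=7, swap a[7],a[9] → [10,10,8,10,8,10,8,10,11,11,10]
(after j=9) a = [10,10,8,10,8,10,8,10,11,11,10]

[10,10,8,10,8,10,8,10,11,11,10]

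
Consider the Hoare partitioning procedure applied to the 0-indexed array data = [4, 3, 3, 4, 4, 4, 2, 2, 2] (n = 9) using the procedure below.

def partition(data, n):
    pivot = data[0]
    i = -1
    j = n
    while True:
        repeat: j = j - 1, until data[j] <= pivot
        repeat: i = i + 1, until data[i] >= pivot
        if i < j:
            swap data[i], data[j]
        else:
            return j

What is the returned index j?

pivot = data[0] = 4; i = -1, j = 9
j→8 (data[8]=2≤4), i→0 (data[0]=4≥4); i<j, swap → [2, 3, 3, 4, 4, 4, 2, 2, 4]
j→7 (data[7]=2≤4), i→3 (data[3]=4≥4); i<j, swap → [2, 3, 3, 2, 4, 4, 2, 4, 4]
j→6 (data[6]=2≤4), i→4 (data[4]=4≥4); i<j, swap → [2, 3, 3, 2, 2, 4, 4, 4, 4]
j→5, i→5; i≥j, return j=5. data = [2, 3, 3, 2, 2, 4, 4, 4, 4]

5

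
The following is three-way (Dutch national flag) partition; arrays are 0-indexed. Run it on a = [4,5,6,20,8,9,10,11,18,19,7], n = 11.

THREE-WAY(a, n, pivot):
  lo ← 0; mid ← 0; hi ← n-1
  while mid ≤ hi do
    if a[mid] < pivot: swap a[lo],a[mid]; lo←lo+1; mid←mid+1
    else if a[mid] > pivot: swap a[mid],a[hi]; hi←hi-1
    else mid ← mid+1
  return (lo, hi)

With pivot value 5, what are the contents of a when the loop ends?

[4,5,20,8,9,10,11,18,19,7,6]

lo=0 mid=0 hi=10
4<5: swap(0,0), lo=1 mid=1 ⇒ [4,5,6,20,8,9,10,11,18,19,7]
5=5: mid=2
6>5: swap(2,10), hi=9 ⇒ [4,5,7,20,8,9,10,11,18,19,6]
7>5: swap(2,9), hi=8 ⇒ [4,5,19,20,8,9,10,11,18,7,6]
19>5: swap(2,8), hi=7 ⇒ [4,5,18,20,8,9,10,11,19,7,6]
18>5: swap(2,7), hi=6 ⇒ [4,5,11,20,8,9,10,18,19,7,6]
11>5: swap(2,6), hi=5 ⇒ [4,5,10,20,8,9,11,18,19,7,6]
10>5: swap(2,5), hi=4 ⇒ [4,5,9,20,8,10,11,18,19,7,6]
9>5: swap(2,4), hi=3 ⇒ [4,5,8,20,9,10,11,18,19,7,6]
8>5: swap(2,3), hi=2 ⇒ [4,5,20,8,9,10,11,18,19,7,6]
20>5: swap(2,2), hi=1 ⇒ [4,5,20,8,9,10,11,18,19,7,6]
done. lo=1 hi=1; a=[4,5,20,8,9,10,11,18,19,7,6]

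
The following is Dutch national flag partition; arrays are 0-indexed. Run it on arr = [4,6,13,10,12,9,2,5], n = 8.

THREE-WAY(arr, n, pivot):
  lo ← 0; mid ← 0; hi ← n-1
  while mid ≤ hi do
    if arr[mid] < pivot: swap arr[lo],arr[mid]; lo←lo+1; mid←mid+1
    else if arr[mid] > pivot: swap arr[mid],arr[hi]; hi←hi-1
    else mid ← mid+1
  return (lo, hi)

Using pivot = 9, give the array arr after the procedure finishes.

pivot = 9; lo=0, mid=0, hi=7
arr[mid]=4<9: swap arr[0],arr[0]; lo=1,mid=1 → [4,6,13,10,12,9,2,5]
arr[mid]=6<9: swap arr[1],arr[1]; lo=2,mid=2 → [4,6,13,10,12,9,2,5]
arr[mid]=13>9: swap arr[2],arr[7]; hi=6 → [4,6,5,10,12,9,2,13]
arr[mid]=5<9: swap arr[2],arr[2]; lo=3,mid=3 → [4,6,5,10,12,9,2,13]
arr[mid]=10>9: swap arr[3],arr[6]; hi=5 → [4,6,5,2,12,9,10,13]
arr[mid]=2<9: swap arr[3],arr[3]; lo=4,mid=4 → [4,6,5,2,12,9,10,13]
arr[mid]=12>9: swap arr[4],arr[5]; hi=4 → [4,6,5,2,9,12,10,13]
arr[mid]=9=9: mid=5
end: lo=4, hi=4; arr = [4,6,5,2,9,12,10,13]

[4,6,5,2,9,12,10,13]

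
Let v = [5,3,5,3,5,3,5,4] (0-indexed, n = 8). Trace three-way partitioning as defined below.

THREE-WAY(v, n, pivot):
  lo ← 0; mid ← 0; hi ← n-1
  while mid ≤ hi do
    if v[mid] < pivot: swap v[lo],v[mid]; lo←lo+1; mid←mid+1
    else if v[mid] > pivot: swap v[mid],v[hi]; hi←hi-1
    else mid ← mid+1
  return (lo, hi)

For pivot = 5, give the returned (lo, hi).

lo=0 mid=0 hi=7
5=5: mid=1
3<5: swap(0,1), lo=1 mid=2 ⇒ [3,5,5,3,5,3,5,4]
5=5: mid=3
3<5: swap(1,3), lo=2 mid=4 ⇒ [3,3,5,5,5,3,5,4]
5=5: mid=5
3<5: swap(2,5), lo=3 mid=6 ⇒ [3,3,3,5,5,5,5,4]
5=5: mid=7
4<5: swap(3,7), lo=4 mid=8 ⇒ [3,3,3,4,5,5,5,5]
done. lo=4 hi=7; v=[3,3,3,4,5,5,5,5]

(4, 7)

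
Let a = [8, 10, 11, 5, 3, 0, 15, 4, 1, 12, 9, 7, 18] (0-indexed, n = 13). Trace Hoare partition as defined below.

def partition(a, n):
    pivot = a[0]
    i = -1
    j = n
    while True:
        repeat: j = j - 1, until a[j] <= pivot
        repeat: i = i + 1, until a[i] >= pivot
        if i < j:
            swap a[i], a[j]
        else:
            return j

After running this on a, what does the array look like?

[7, 1, 4, 5, 3, 0, 15, 11, 10, 12, 9, 8, 18]

pivot = a[0] = 8; i = -1, j = 13
j→11 (a[11]=7≤8), i→0 (a[0]=8≥8); i<j, swap → [7, 10, 11, 5, 3, 0, 15, 4, 1, 12, 9, 8, 18]
j→8 (a[8]=1≤8), i→1 (a[1]=10≥8); i<j, swap → [7, 1, 11, 5, 3, 0, 15, 4, 10, 12, 9, 8, 18]
j→7 (a[7]=4≤8), i→2 (a[2]=11≥8); i<j, swap → [7, 1, 4, 5, 3, 0, 15, 11, 10, 12, 9, 8, 18]
j→5, i→6; i≥j, return j=5. a = [7, 1, 4, 5, 3, 0, 15, 11, 10, 12, 9, 8, 18]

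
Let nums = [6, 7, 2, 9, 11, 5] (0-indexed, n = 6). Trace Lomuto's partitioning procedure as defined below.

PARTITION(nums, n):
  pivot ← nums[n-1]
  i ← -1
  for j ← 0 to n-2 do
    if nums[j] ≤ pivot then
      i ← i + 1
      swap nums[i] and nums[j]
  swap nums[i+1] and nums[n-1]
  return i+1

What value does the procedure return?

1

pivot=5, i=-1
j=0: 6>5, skip
j=1: 7>5, skip
j=2: 2≤5, i=0, swap(0,2) ⇒ [2, 7, 6, 9, 11, 5]
j=3: 9>5, skip
j=4: 11>5, skip
swap(1,5) ⇒ [2, 5, 6, 9, 11, 7]; return 1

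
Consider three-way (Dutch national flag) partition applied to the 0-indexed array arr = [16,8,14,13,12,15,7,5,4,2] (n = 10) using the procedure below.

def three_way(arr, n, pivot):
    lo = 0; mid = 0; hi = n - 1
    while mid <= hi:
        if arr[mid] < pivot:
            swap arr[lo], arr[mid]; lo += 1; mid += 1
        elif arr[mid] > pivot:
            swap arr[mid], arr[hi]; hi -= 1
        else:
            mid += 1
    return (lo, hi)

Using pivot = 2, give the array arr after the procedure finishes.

[2,14,13,12,15,7,5,4,8,16]

pivot = 2; lo=0, mid=0, hi=9
arr[mid]=16>2: swap arr[0],arr[9]; hi=8 → [2,8,14,13,12,15,7,5,4,16]
arr[mid]=2=2: mid=1
arr[mid]=8>2: swap arr[1],arr[8]; hi=7 → [2,4,14,13,12,15,7,5,8,16]
arr[mid]=4>2: swap arr[1],arr[7]; hi=6 → [2,5,14,13,12,15,7,4,8,16]
arr[mid]=5>2: swap arr[1],arr[6]; hi=5 → [2,7,14,13,12,15,5,4,8,16]
arr[mid]=7>2: swap arr[1],arr[5]; hi=4 → [2,15,14,13,12,7,5,4,8,16]
arr[mid]=15>2: swap arr[1],arr[4]; hi=3 → [2,12,14,13,15,7,5,4,8,16]
arr[mid]=12>2: swap arr[1],arr[3]; hi=2 → [2,13,14,12,15,7,5,4,8,16]
arr[mid]=13>2: swap arr[1],arr[2]; hi=1 → [2,14,13,12,15,7,5,4,8,16]
arr[mid]=14>2: swap arr[1],arr[1]; hi=0 → [2,14,13,12,15,7,5,4,8,16]
end: lo=0, hi=0; arr = [2,14,13,12,15,7,5,4,8,16]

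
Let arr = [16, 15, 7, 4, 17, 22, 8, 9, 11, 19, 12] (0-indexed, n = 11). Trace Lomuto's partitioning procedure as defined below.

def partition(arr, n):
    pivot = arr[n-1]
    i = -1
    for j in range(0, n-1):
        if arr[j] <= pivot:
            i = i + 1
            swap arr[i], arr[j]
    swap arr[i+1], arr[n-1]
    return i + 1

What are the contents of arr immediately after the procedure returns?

[7, 4, 8, 9, 11, 12, 16, 15, 17, 19, 22]

pivot = arr[10] = 12; i = -1
j=0: arr[0]=16 > 12 → no swap
j=1: arr[1]=15 > 12 → no swap
j=2: arr[2]=7 ≤ 12 → i=0, swap arr[0],arr[2] → [7, 15, 16, 4, 17, 22, 8, 9, 11, 19, 12]
j=3: arr[3]=4 ≤ 12 → i=1, swap arr[1],arr[3] → [7, 4, 16, 15, 17, 22, 8, 9, 11, 19, 12]
j=4: arr[4]=17 > 12 → no swap
j=5: arr[5]=22 > 12 → no swap
j=6: arr[6]=8 ≤ 12 → i=2, swap arr[2],arr[6] → [7, 4, 8, 15, 17, 22, 16, 9, 11, 19, 12]
j=7: arr[7]=9 ≤ 12 → i=3, swap arr[3],arr[7] → [7, 4, 8, 9, 17, 22, 16, 15, 11, 19, 12]
j=8: arr[8]=11 ≤ 12 → i=4, swap arr[4],arr[8] → [7, 4, 8, 9, 11, 22, 16, 15, 17, 19, 12]
j=9: arr[9]=19 > 12 → no swap
final swap arr[5],arr[10] → [7, 4, 8, 9, 11, 12, 16, 15, 17, 19, 22]; return 5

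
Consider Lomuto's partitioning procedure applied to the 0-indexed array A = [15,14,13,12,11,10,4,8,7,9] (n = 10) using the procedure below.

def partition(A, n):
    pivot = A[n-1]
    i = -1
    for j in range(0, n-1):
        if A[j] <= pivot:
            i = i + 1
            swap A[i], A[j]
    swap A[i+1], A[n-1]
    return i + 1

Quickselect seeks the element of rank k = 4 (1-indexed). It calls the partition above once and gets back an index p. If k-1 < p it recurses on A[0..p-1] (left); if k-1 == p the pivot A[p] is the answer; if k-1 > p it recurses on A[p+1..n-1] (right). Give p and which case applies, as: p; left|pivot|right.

3; pivot

pivot=9, i=-1
j=0: 15>9, skip
j=1: 14>9, skip
j=2: 13>9, skip
j=3: 12>9, skip
j=4: 11>9, skip
j=5: 10>9, skip
j=6: 4≤9, i=0, swap(0,6) ⇒ [4,14,13,12,11,10,15,8,7,9]
j=7: 8≤9, i=1, swap(1,7) ⇒ [4,8,13,12,11,10,15,14,7,9]
j=8: 7≤9, i=2, swap(2,8) ⇒ [4,8,7,12,11,10,15,14,13,9]
swap(3,9) ⇒ [4,8,7,9,11,10,15,14,13,12]; return 3
p = 3; k-1 = 3 == 3 ⇒ pivot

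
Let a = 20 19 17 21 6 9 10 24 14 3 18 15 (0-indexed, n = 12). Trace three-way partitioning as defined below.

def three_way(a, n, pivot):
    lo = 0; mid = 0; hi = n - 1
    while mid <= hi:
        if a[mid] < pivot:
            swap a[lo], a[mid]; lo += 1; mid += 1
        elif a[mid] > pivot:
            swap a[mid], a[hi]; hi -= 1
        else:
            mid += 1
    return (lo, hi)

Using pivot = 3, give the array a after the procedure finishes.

3 17 21 6 9 10 24 14 19 18 15 20

lo=0 mid=0 hi=11
20>3: swap(0,11), hi=10 ⇒ 15 19 17 21 6 9 10 24 14 3 18 20
15>3: swap(0,10), hi=9 ⇒ 18 19 17 21 6 9 10 24 14 3 15 20
18>3: swap(0,9), hi=8 ⇒ 3 19 17 21 6 9 10 24 14 18 15 20
3=3: mid=1
19>3: swap(1,8), hi=7 ⇒ 3 14 17 21 6 9 10 24 19 18 15 20
14>3: swap(1,7), hi=6 ⇒ 3 24 17 21 6 9 10 14 19 18 15 20
24>3: swap(1,6), hi=5 ⇒ 3 10 17 21 6 9 24 14 19 18 15 20
10>3: swap(1,5), hi=4 ⇒ 3 9 17 21 6 10 24 14 19 18 15 20
9>3: swap(1,4), hi=3 ⇒ 3 6 17 21 9 10 24 14 19 18 15 20
6>3: swap(1,3), hi=2 ⇒ 3 21 17 6 9 10 24 14 19 18 15 20
21>3: swap(1,2), hi=1 ⇒ 3 17 21 6 9 10 24 14 19 18 15 20
17>3: swap(1,1), hi=0 ⇒ 3 17 21 6 9 10 24 14 19 18 15 20
done. lo=0 hi=0; a=3 17 21 6 9 10 24 14 19 18 15 20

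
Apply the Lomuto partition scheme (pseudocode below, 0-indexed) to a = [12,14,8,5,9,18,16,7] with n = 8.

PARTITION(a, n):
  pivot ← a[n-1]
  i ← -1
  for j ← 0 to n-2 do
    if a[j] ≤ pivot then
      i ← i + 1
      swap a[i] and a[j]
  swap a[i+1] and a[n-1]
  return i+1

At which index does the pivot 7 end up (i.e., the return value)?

1

pivot=7, i=-1
j=0: 12>7, skip
j=1: 14>7, skip
j=2: 8>7, skip
j=3: 5≤7, i=0, swap(0,3) ⇒ [5,14,8,12,9,18,16,7]
j=4: 9>7, skip
j=5: 18>7, skip
j=6: 16>7, skip
swap(1,7) ⇒ [5,7,8,12,9,18,16,14]; return 1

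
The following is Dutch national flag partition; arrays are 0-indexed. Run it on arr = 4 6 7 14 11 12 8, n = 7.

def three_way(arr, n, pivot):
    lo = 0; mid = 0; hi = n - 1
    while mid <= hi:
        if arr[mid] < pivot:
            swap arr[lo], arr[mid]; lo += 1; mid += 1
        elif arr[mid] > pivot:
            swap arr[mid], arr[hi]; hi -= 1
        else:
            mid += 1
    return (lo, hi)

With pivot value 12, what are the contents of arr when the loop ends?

4 6 7 8 11 12 14

lo=0 mid=0 hi=6
4<12: swap(0,0), lo=1 mid=1 ⇒ 4 6 7 14 11 12 8
6<12: swap(1,1), lo=2 mid=2 ⇒ 4 6 7 14 11 12 8
7<12: swap(2,2), lo=3 mid=3 ⇒ 4 6 7 14 11 12 8
14>12: swap(3,6), hi=5 ⇒ 4 6 7 8 11 12 14
8<12: swap(3,3), lo=4 mid=4 ⇒ 4 6 7 8 11 12 14
11<12: swap(4,4), lo=5 mid=5 ⇒ 4 6 7 8 11 12 14
12=12: mid=6
done. lo=5 hi=5; arr=4 6 7 8 11 12 14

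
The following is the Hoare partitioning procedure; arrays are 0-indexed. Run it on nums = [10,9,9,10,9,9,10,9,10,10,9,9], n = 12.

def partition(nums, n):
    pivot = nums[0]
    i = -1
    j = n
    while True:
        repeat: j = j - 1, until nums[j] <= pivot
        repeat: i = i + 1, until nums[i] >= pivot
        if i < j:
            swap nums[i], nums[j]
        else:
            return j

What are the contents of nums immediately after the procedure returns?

[9,9,9,9,9,9,10,9,10,10,10,10]

pivot=10
j stops at 11 (9), i stops at 0 (10); swap ⇒ [9,9,9,10,9,9,10,9,10,10,9,10]
j stops at 10 (9), i stops at 3 (10); swap ⇒ [9,9,9,9,9,9,10,9,10,10,10,10]
j stops at 9 (10), i stops at 6 (10); swap ⇒ [9,9,9,9,9,9,10,9,10,10,10,10]
j stops at 8, i stops at 8; i≥j ⇒ return 8. nums=[9,9,9,9,9,9,10,9,10,10,10,10]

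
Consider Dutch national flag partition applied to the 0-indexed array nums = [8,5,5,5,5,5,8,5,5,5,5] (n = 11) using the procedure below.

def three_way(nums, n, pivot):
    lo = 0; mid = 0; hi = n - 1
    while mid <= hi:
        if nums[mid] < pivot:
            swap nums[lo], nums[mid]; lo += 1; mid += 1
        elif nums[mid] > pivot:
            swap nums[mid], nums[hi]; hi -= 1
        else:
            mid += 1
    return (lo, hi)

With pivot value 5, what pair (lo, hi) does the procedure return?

(0, 8)

pivot = 5; lo=0, mid=0, hi=10
nums[mid]=8>5: swap nums[0],nums[10]; hi=9 → [5,5,5,5,5,5,8,5,5,5,8]
nums[mid]=5=5: mid=1
nums[mid]=5=5: mid=2
nums[mid]=5=5: mid=3
nums[mid]=5=5: mid=4
nums[mid]=5=5: mid=5
nums[mid]=5=5: mid=6
nums[mid]=8>5: swap nums[6],nums[9]; hi=8 → [5,5,5,5,5,5,5,5,5,8,8]
nums[mid]=5=5: mid=7
nums[mid]=5=5: mid=8
nums[mid]=5=5: mid=9
end: lo=0, hi=8; nums = [5,5,5,5,5,5,5,5,5,8,8]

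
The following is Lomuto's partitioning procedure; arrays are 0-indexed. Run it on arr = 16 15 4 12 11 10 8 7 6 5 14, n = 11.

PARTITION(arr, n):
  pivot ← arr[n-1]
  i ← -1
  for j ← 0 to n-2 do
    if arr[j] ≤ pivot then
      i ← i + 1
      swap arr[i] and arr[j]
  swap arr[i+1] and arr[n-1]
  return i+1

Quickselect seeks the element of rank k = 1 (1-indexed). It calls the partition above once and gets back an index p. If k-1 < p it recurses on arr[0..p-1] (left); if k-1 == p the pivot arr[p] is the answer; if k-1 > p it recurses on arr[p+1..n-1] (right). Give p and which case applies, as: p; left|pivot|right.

pivot = arr[10] = 14; i = -1
j=0: arr[0]=16 > 14 → no swap
j=1: arr[1]=15 > 14 → no swap
j=2: arr[2]=4 ≤ 14 → i=0, swap arr[0],arr[2] → 4 15 16 12 11 10 8 7 6 5 14
j=3: arr[3]=12 ≤ 14 → i=1, swap arr[1],arr[3] → 4 12 16 15 11 10 8 7 6 5 14
j=4: arr[4]=11 ≤ 14 → i=2, swap arr[2],arr[4] → 4 12 11 15 16 10 8 7 6 5 14
j=5: arr[5]=10 ≤ 14 → i=3, swap arr[3],arr[5] → 4 12 11 10 16 15 8 7 6 5 14
j=6: arr[6]=8 ≤ 14 → i=4, swap arr[4],arr[6] → 4 12 11 10 8 15 16 7 6 5 14
j=7: arr[7]=7 ≤ 14 → i=5, swap arr[5],arr[7] → 4 12 11 10 8 7 16 15 6 5 14
j=8: arr[8]=6 ≤ 14 → i=6, swap arr[6],arr[8] → 4 12 11 10 8 7 6 15 16 5 14
j=9: arr[9]=5 ≤ 14 → i=7, swap arr[7],arr[9] → 4 12 11 10 8 7 6 5 16 15 14
final swap arr[8],arr[10] → 4 12 11 10 8 7 6 5 14 15 16; return 8
p = 8; k-1 = 0 < 8 ⇒ left

8; left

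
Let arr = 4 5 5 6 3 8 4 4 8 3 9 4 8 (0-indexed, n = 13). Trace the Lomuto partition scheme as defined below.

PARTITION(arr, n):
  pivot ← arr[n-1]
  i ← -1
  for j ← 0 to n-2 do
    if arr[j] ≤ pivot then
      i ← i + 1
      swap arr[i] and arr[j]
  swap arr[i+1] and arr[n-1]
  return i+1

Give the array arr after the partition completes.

4 5 5 6 3 8 4 4 8 3 4 8 9

pivot = arr[12] = 8; i = -1
j=0: arr[0]=4 ≤ 8 → i=0, swap arr[0],arr[0] (no change) → 4 5 5 6 3 8 4 4 8 3 9 4 8
j=1: arr[1]=5 ≤ 8 → i=1, swap arr[1],arr[1] (no change) → 4 5 5 6 3 8 4 4 8 3 9 4 8
j=2: arr[2]=5 ≤ 8 → i=2, swap arr[2],arr[2] (no change) → 4 5 5 6 3 8 4 4 8 3 9 4 8
j=3: arr[3]=6 ≤ 8 → i=3, swap arr[3],arr[3] (no change) → 4 5 5 6 3 8 4 4 8 3 9 4 8
j=4: arr[4]=3 ≤ 8 → i=4, swap arr[4],arr[4] (no change) → 4 5 5 6 3 8 4 4 8 3 9 4 8
j=5: arr[5]=8 ≤ 8 → i=5, swap arr[5],arr[5] (no change) → 4 5 5 6 3 8 4 4 8 3 9 4 8
j=6: arr[6]=4 ≤ 8 → i=6, swap arr[6],arr[6] (no change) → 4 5 5 6 3 8 4 4 8 3 9 4 8
j=7: arr[7]=4 ≤ 8 → i=7, swap arr[7],arr[7] (no change) → 4 5 5 6 3 8 4 4 8 3 9 4 8
j=8: arr[8]=8 ≤ 8 → i=8, swap arr[8],arr[8] (no change) → 4 5 5 6 3 8 4 4 8 3 9 4 8
j=9: arr[9]=3 ≤ 8 → i=9, swap arr[9],arr[9] (no change) → 4 5 5 6 3 8 4 4 8 3 9 4 8
j=10: arr[10]=9 > 8 → no swap
j=11: arr[11]=4 ≤ 8 → i=10, swap arr[10],arr[11] → 4 5 5 6 3 8 4 4 8 3 4 9 8
final swap arr[11],arr[12] → 4 5 5 6 3 8 4 4 8 3 4 8 9; return 11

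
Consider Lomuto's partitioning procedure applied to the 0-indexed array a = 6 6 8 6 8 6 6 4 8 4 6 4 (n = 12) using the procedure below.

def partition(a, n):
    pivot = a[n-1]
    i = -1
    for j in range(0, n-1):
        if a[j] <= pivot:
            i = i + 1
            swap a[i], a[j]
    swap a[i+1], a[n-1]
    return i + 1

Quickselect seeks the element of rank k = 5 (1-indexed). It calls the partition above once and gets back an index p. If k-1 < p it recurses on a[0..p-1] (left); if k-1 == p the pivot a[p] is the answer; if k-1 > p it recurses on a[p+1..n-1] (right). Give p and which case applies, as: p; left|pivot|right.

pivot=4, i=-1
j=0: 6>4, skip
j=1: 6>4, skip
j=2: 8>4, skip
j=3: 6>4, skip
j=4: 8>4, skip
j=5: 6>4, skip
j=6: 6>4, skip
j=7: 4≤4, i=0, swap(0,7) ⇒ 4 6 8 6 8 6 6 6 8 4 6 4
j=8: 8>4, skip
j=9: 4≤4, i=1, swap(1,9) ⇒ 4 4 8 6 8 6 6 6 8 6 6 4
j=10: 6>4, skip
swap(2,11) ⇒ 4 4 4 6 8 6 6 6 8 6 6 8; return 2
p = 2; k-1 = 4 > 2 ⇒ right

2; right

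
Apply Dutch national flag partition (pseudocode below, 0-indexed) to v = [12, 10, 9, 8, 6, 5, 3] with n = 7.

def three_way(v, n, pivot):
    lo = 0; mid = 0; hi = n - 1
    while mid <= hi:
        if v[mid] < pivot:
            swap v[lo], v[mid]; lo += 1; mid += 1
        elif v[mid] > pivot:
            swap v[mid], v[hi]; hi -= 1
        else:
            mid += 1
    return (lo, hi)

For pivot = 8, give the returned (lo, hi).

(3, 3)

pivot = 8; lo=0, mid=0, hi=6
v[mid]=12>8: swap v[0],v[6]; hi=5 → [3, 10, 9, 8, 6, 5, 12]
v[mid]=3<8: swap v[0],v[0]; lo=1,mid=1 → [3, 10, 9, 8, 6, 5, 12]
v[mid]=10>8: swap v[1],v[5]; hi=4 → [3, 5, 9, 8, 6, 10, 12]
v[mid]=5<8: swap v[1],v[1]; lo=2,mid=2 → [3, 5, 9, 8, 6, 10, 12]
v[mid]=9>8: swap v[2],v[4]; hi=3 → [3, 5, 6, 8, 9, 10, 12]
v[mid]=6<8: swap v[2],v[2]; lo=3,mid=3 → [3, 5, 6, 8, 9, 10, 12]
v[mid]=8=8: mid=4
end: lo=3, hi=3; v = [3, 5, 6, 8, 9, 10, 12]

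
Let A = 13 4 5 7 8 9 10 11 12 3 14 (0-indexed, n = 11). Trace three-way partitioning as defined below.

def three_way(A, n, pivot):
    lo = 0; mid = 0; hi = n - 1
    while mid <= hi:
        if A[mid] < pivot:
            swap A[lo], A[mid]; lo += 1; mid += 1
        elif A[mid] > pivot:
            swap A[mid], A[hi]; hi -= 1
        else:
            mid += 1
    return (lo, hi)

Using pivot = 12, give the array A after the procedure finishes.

3 4 5 7 8 9 10 11 12 14 13

lo=0 mid=0 hi=10
13>12: swap(0,10), hi=9 ⇒ 14 4 5 7 8 9 10 11 12 3 13
14>12: swap(0,9), hi=8 ⇒ 3 4 5 7 8 9 10 11 12 14 13
3<12: swap(0,0), lo=1 mid=1 ⇒ 3 4 5 7 8 9 10 11 12 14 13
4<12: swap(1,1), lo=2 mid=2 ⇒ 3 4 5 7 8 9 10 11 12 14 13
5<12: swap(2,2), lo=3 mid=3 ⇒ 3 4 5 7 8 9 10 11 12 14 13
7<12: swap(3,3), lo=4 mid=4 ⇒ 3 4 5 7 8 9 10 11 12 14 13
8<12: swap(4,4), lo=5 mid=5 ⇒ 3 4 5 7 8 9 10 11 12 14 13
9<12: swap(5,5), lo=6 mid=6 ⇒ 3 4 5 7 8 9 10 11 12 14 13
10<12: swap(6,6), lo=7 mid=7 ⇒ 3 4 5 7 8 9 10 11 12 14 13
11<12: swap(7,7), lo=8 mid=8 ⇒ 3 4 5 7 8 9 10 11 12 14 13
12=12: mid=9
done. lo=8 hi=8; A=3 4 5 7 8 9 10 11 12 14 13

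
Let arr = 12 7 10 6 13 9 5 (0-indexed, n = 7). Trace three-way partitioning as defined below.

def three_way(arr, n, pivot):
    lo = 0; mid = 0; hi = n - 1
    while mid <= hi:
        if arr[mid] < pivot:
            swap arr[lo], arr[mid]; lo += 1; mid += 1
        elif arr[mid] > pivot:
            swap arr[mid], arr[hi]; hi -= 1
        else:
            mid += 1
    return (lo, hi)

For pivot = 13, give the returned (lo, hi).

(6, 6)

lo=0 mid=0 hi=6
12<13: swap(0,0), lo=1 mid=1 ⇒ 12 7 10 6 13 9 5
7<13: swap(1,1), lo=2 mid=2 ⇒ 12 7 10 6 13 9 5
10<13: swap(2,2), lo=3 mid=3 ⇒ 12 7 10 6 13 9 5
6<13: swap(3,3), lo=4 mid=4 ⇒ 12 7 10 6 13 9 5
13=13: mid=5
9<13: swap(4,5), lo=5 mid=6 ⇒ 12 7 10 6 9 13 5
5<13: swap(5,6), lo=6 mid=7 ⇒ 12 7 10 6 9 5 13
done. lo=6 hi=6; arr=12 7 10 6 9 5 13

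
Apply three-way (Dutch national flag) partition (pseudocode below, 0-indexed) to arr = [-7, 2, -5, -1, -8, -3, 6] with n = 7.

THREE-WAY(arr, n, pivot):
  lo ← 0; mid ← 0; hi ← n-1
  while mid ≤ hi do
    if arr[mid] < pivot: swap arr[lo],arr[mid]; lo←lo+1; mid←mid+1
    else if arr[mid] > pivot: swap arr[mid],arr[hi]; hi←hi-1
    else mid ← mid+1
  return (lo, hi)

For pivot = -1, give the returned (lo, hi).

(4, 4)

lo=0 mid=0 hi=6
-7<-1: swap(0,0), lo=1 mid=1 ⇒ [-7, 2, -5, -1, -8, -3, 6]
2>-1: swap(1,6), hi=5 ⇒ [-7, 6, -5, -1, -8, -3, 2]
6>-1: swap(1,5), hi=4 ⇒ [-7, -3, -5, -1, -8, 6, 2]
-3<-1: swap(1,1), lo=2 mid=2 ⇒ [-7, -3, -5, -1, -8, 6, 2]
-5<-1: swap(2,2), lo=3 mid=3 ⇒ [-7, -3, -5, -1, -8, 6, 2]
-1=-1: mid=4
-8<-1: swap(3,4), lo=4 mid=5 ⇒ [-7, -3, -5, -8, -1, 6, 2]
done. lo=4 hi=4; arr=[-7, -3, -5, -8, -1, 6, 2]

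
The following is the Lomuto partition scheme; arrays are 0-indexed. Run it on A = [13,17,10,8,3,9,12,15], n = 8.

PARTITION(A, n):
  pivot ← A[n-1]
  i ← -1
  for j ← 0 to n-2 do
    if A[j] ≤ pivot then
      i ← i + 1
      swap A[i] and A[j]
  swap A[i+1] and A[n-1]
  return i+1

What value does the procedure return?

pivot = A[7] = 15; i = -1
j=0: A[0]=13 ≤ 15 → i=0, swap A[0],A[0] (no change) → [13,17,10,8,3,9,12,15]
j=1: A[1]=17 > 15 → no swap
j=2: A[2]=10 ≤ 15 → i=1, swap A[1],A[2] → [13,10,17,8,3,9,12,15]
j=3: A[3]=8 ≤ 15 → i=2, swap A[2],A[3] → [13,10,8,17,3,9,12,15]
j=4: A[4]=3 ≤ 15 → i=3, swap A[3],A[4] → [13,10,8,3,17,9,12,15]
j=5: A[5]=9 ≤ 15 → i=4, swap A[4],A[5] → [13,10,8,3,9,17,12,15]
j=6: A[6]=12 ≤ 15 → i=5, swap A[5],A[6] → [13,10,8,3,9,12,17,15]
final swap A[6],A[7] → [13,10,8,3,9,12,15,17]; return 6

6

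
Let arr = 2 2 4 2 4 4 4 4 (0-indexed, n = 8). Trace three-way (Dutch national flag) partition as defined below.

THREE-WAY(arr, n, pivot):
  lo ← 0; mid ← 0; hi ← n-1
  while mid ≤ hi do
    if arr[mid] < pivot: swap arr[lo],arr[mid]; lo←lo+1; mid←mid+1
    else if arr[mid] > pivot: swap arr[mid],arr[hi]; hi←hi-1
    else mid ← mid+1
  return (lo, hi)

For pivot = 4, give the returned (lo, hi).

lo=0 mid=0 hi=7
2<4: swap(0,0), lo=1 mid=1 ⇒ 2 2 4 2 4 4 4 4
2<4: swap(1,1), lo=2 mid=2 ⇒ 2 2 4 2 4 4 4 4
4=4: mid=3
2<4: swap(2,3), lo=3 mid=4 ⇒ 2 2 2 4 4 4 4 4
4=4: mid=5
4=4: mid=6
4=4: mid=7
4=4: mid=8
done. lo=3 hi=7; arr=2 2 2 4 4 4 4 4

(3, 7)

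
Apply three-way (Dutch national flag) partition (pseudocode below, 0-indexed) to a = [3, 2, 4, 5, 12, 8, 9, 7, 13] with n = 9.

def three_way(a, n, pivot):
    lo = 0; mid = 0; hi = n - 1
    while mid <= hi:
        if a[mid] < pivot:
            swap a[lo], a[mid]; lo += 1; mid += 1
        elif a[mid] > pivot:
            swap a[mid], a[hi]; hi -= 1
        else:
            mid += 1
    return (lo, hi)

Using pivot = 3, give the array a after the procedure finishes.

pivot = 3; lo=0, mid=0, hi=8
a[mid]=3=3: mid=1
a[mid]=2<3: swap a[0],a[1]; lo=1,mid=2 → [2, 3, 4, 5, 12, 8, 9, 7, 13]
a[mid]=4>3: swap a[2],a[8]; hi=7 → [2, 3, 13, 5, 12, 8, 9, 7, 4]
a[mid]=13>3: swap a[2],a[7]; hi=6 → [2, 3, 7, 5, 12, 8, 9, 13, 4]
a[mid]=7>3: swap a[2],a[6]; hi=5 → [2, 3, 9, 5, 12, 8, 7, 13, 4]
a[mid]=9>3: swap a[2],a[5]; hi=4 → [2, 3, 8, 5, 12, 9, 7, 13, 4]
a[mid]=8>3: swap a[2],a[4]; hi=3 → [2, 3, 12, 5, 8, 9, 7, 13, 4]
a[mid]=12>3: swap a[2],a[3]; hi=2 → [2, 3, 5, 12, 8, 9, 7, 13, 4]
a[mid]=5>3: swap a[2],a[2]; hi=1 → [2, 3, 5, 12, 8, 9, 7, 13, 4]
end: lo=1, hi=1; a = [2, 3, 5, 12, 8, 9, 7, 13, 4]

[2, 3, 5, 12, 8, 9, 7, 13, 4]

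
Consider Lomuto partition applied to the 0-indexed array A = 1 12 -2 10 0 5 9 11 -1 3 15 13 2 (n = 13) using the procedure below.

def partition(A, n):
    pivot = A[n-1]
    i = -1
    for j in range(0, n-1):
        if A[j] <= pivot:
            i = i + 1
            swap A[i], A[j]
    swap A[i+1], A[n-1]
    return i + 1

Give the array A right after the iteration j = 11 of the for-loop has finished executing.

1 -2 0 -1 12 5 9 11 10 3 15 13 2

pivot = A[12] = 2; i = -1
j=0: A[0]=1 ≤ 2 → i=0, swap A[0],A[0] (no change) → 1 12 -2 10 0 5 9 11 -1 3 15 13 2
j=1: A[1]=12 > 2 → no swap
j=2: A[2]=-2 ≤ 2 → i=1, swap A[1],A[2] → 1 -2 12 10 0 5 9 11 -1 3 15 13 2
j=3: A[3]=10 > 2 → no swap
j=4: A[4]=0 ≤ 2 → i=2, swap A[2],A[4] → 1 -2 0 10 12 5 9 11 -1 3 15 13 2
j=5: A[5]=5 > 2 → no swap
j=6: A[6]=9 > 2 → no swap
j=7: A[7]=11 > 2 → no swap
j=8: A[8]=-1 ≤ 2 → i=3, swap A[3],A[8] → 1 -2 0 -1 12 5 9 11 10 3 15 13 2
j=9: A[9]=3 > 2 → no swap
j=10: A[10]=15 > 2 → no swap
j=11: A[11]=13 > 2 → no swap
(after j=11) A = 1 -2 0 -1 12 5 9 11 10 3 15 13 2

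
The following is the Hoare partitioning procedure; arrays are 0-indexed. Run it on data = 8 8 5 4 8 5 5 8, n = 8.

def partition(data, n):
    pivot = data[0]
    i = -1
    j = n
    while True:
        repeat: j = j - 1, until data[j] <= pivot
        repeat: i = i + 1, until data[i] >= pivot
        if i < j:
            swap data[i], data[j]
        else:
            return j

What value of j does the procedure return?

4

pivot=8
j stops at 7 (8), i stops at 0 (8); swap ⇒ 8 8 5 4 8 5 5 8
j stops at 6 (5), i stops at 1 (8); swap ⇒ 8 5 5 4 8 5 8 8
j stops at 5 (5), i stops at 4 (8); swap ⇒ 8 5 5 4 5 8 8 8
j stops at 4, i stops at 5; i≥j ⇒ return 4. data=8 5 5 4 5 8 8 8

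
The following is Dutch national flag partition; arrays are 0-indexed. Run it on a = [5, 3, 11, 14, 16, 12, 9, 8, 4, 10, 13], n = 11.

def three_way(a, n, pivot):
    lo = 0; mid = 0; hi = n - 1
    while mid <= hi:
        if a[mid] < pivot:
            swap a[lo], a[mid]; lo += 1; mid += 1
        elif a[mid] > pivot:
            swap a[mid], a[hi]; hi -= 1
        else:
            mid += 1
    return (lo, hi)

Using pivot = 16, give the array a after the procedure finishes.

pivot = 16; lo=0, mid=0, hi=10
a[mid]=5<16: swap a[0],a[0]; lo=1,mid=1 → [5, 3, 11, 14, 16, 12, 9, 8, 4, 10, 13]
a[mid]=3<16: swap a[1],a[1]; lo=2,mid=2 → [5, 3, 11, 14, 16, 12, 9, 8, 4, 10, 13]
a[mid]=11<16: swap a[2],a[2]; lo=3,mid=3 → [5, 3, 11, 14, 16, 12, 9, 8, 4, 10, 13]
a[mid]=14<16: swap a[3],a[3]; lo=4,mid=4 → [5, 3, 11, 14, 16, 12, 9, 8, 4, 10, 13]
a[mid]=16=16: mid=5
a[mid]=12<16: swap a[4],a[5]; lo=5,mid=6 → [5, 3, 11, 14, 12, 16, 9, 8, 4, 10, 13]
a[mid]=9<16: swap a[5],a[6]; lo=6,mid=7 → [5, 3, 11, 14, 12, 9, 16, 8, 4, 10, 13]
a[mid]=8<16: swap a[6],a[7]; lo=7,mid=8 → [5, 3, 11, 14, 12, 9, 8, 16, 4, 10, 13]
a[mid]=4<16: swap a[7],a[8]; lo=8,mid=9 → [5, 3, 11, 14, 12, 9, 8, 4, 16, 10, 13]
a[mid]=10<16: swap a[8],a[9]; lo=9,mid=10 → [5, 3, 11, 14, 12, 9, 8, 4, 10, 16, 13]
a[mid]=13<16: swap a[9],a[10]; lo=10,mid=11 → [5, 3, 11, 14, 12, 9, 8, 4, 10, 13, 16]
end: lo=10, hi=10; a = [5, 3, 11, 14, 12, 9, 8, 4, 10, 13, 16]

[5, 3, 11, 14, 12, 9, 8, 4, 10, 13, 16]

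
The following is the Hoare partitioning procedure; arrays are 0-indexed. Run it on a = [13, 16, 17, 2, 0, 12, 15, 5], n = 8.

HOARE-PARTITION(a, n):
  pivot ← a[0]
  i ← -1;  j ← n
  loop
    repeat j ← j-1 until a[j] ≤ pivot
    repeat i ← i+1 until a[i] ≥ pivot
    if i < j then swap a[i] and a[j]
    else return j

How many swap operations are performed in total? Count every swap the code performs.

3

pivot = a[0] = 13; i = -1, j = 8
j→7 (a[7]=5≤13), i→0 (a[0]=13≥13); i<j, swap → [5, 16, 17, 2, 0, 12, 15, 13]
j→5 (a[5]=12≤13), i→1 (a[1]=16≥13); i<j, swap → [5, 12, 17, 2, 0, 16, 15, 13]
j→4 (a[4]=0≤13), i→2 (a[2]=17≥13); i<j, swap → [5, 12, 0, 2, 17, 16, 15, 13]
j→3, i→4; i≥j, return j=3. a = [5, 12, 0, 2, 17, 16, 15, 13]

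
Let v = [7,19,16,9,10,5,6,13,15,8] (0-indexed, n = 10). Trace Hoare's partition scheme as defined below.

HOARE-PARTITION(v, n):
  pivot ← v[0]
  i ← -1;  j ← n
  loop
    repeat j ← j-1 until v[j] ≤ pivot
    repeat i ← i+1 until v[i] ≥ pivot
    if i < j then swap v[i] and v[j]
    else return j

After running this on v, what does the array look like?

pivot = v[0] = 7; i = -1, j = 10
j→6 (v[6]=6≤7), i→0 (v[0]=7≥7); i<j, swap → [6,19,16,9,10,5,7,13,15,8]
j→5 (v[5]=5≤7), i→1 (v[1]=19≥7); i<j, swap → [6,5,16,9,10,19,7,13,15,8]
j→1, i→2; i≥j, return j=1. v = [6,5,16,9,10,19,7,13,15,8]

[6,5,16,9,10,19,7,13,15,8]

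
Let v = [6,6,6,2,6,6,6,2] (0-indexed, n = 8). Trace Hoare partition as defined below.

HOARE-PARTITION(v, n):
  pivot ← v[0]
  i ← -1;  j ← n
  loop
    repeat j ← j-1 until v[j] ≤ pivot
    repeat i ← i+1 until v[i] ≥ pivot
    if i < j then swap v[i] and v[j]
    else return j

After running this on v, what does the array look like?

[2,6,6,2,6,6,6,6]

pivot = v[0] = 6; i = -1, j = 8
j→7 (v[7]=2≤6), i→0 (v[0]=6≥6); i<j, swap → [2,6,6,2,6,6,6,6]
j→6 (v[6]=6≤6), i→1 (v[1]=6≥6); i<j, swap → [2,6,6,2,6,6,6,6]
j→5 (v[5]=6≤6), i→2 (v[2]=6≥6); i<j, swap → [2,6,6,2,6,6,6,6]
j→4, i→4; i≥j, return j=4. v = [2,6,6,2,6,6,6,6]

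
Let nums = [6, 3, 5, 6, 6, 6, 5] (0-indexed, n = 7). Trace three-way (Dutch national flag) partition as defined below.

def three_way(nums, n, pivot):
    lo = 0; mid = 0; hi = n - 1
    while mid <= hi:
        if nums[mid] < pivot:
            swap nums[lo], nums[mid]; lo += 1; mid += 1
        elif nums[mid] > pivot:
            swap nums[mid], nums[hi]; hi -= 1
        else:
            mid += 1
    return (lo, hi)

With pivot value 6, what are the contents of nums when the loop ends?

[3, 5, 5, 6, 6, 6, 6]

pivot = 6; lo=0, mid=0, hi=6
nums[mid]=6=6: mid=1
nums[mid]=3<6: swap nums[0],nums[1]; lo=1,mid=2 → [3, 6, 5, 6, 6, 6, 5]
nums[mid]=5<6: swap nums[1],nums[2]; lo=2,mid=3 → [3, 5, 6, 6, 6, 6, 5]
nums[mid]=6=6: mid=4
nums[mid]=6=6: mid=5
nums[mid]=6=6: mid=6
nums[mid]=5<6: swap nums[2],nums[6]; lo=3,mid=7 → [3, 5, 5, 6, 6, 6, 6]
end: lo=3, hi=6; nums = [3, 5, 5, 6, 6, 6, 6]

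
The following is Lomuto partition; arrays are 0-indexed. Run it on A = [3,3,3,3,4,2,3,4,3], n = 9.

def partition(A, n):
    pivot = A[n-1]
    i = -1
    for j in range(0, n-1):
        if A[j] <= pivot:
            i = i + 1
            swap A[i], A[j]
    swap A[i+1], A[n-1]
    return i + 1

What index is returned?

6

pivot=3, i=-1
j=0: 3≤3, i=0, swap(0,0) ⇒ [3,3,3,3,4,2,3,4,3]
j=1: 3≤3, i=1, swap(1,1) ⇒ [3,3,3,3,4,2,3,4,3]
j=2: 3≤3, i=2, swap(2,2) ⇒ [3,3,3,3,4,2,3,4,3]
j=3: 3≤3, i=3, swap(3,3) ⇒ [3,3,3,3,4,2,3,4,3]
j=4: 4>3, skip
j=5: 2≤3, i=4, swap(4,5) ⇒ [3,3,3,3,2,4,3,4,3]
j=6: 3≤3, i=5, swap(5,6) ⇒ [3,3,3,3,2,3,4,4,3]
j=7: 4>3, skip
swap(6,8) ⇒ [3,3,3,3,2,3,3,4,4]; return 6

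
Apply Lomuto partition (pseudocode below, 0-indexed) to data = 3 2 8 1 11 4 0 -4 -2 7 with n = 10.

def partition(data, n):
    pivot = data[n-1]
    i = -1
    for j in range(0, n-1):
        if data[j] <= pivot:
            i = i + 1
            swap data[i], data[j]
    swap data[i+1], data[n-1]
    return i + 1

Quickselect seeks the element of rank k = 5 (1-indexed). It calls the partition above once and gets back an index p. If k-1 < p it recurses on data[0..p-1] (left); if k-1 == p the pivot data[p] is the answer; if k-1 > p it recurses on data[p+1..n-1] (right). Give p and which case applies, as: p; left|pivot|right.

pivot = data[9] = 7; i = -1
j=0: data[0]=3 ≤ 7 → i=0, swap data[0],data[0] (no change) → 3 2 8 1 11 4 0 -4 -2 7
j=1: data[1]=2 ≤ 7 → i=1, swap data[1],data[1] (no change) → 3 2 8 1 11 4 0 -4 -2 7
j=2: data[2]=8 > 7 → no swap
j=3: data[3]=1 ≤ 7 → i=2, swap data[2],data[3] → 3 2 1 8 11 4 0 -4 -2 7
j=4: data[4]=11 > 7 → no swap
j=5: data[5]=4 ≤ 7 → i=3, swap data[3],data[5] → 3 2 1 4 11 8 0 -4 -2 7
j=6: data[6]=0 ≤ 7 → i=4, swap data[4],data[6] → 3 2 1 4 0 8 11 -4 -2 7
j=7: data[7]=-4 ≤ 7 → i=5, swap data[5],data[7] → 3 2 1 4 0 -4 11 8 -2 7
j=8: data[8]=-2 ≤ 7 → i=6, swap data[6],data[8] → 3 2 1 4 0 -4 -2 8 11 7
final swap data[7],data[9] → 3 2 1 4 0 -4 -2 7 11 8; return 7
p = 7; k-1 = 4 < 7 ⇒ left

7; left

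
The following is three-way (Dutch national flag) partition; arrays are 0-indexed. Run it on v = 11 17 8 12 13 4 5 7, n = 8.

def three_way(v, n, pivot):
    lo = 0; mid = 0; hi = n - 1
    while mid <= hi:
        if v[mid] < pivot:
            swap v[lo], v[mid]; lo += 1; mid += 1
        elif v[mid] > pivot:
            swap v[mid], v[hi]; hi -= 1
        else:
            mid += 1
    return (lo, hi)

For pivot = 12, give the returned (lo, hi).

(5, 5)

pivot = 12; lo=0, mid=0, hi=7
v[mid]=11<12: swap v[0],v[0]; lo=1,mid=1 → 11 17 8 12 13 4 5 7
v[mid]=17>12: swap v[1],v[7]; hi=6 → 11 7 8 12 13 4 5 17
v[mid]=7<12: swap v[1],v[1]; lo=2,mid=2 → 11 7 8 12 13 4 5 17
v[mid]=8<12: swap v[2],v[2]; lo=3,mid=3 → 11 7 8 12 13 4 5 17
v[mid]=12=12: mid=4
v[mid]=13>12: swap v[4],v[6]; hi=5 → 11 7 8 12 5 4 13 17
v[mid]=5<12: swap v[3],v[4]; lo=4,mid=5 → 11 7 8 5 12 4 13 17
v[mid]=4<12: swap v[4],v[5]; lo=5,mid=6 → 11 7 8 5 4 12 13 17
end: lo=5, hi=5; v = 11 7 8 5 4 12 13 17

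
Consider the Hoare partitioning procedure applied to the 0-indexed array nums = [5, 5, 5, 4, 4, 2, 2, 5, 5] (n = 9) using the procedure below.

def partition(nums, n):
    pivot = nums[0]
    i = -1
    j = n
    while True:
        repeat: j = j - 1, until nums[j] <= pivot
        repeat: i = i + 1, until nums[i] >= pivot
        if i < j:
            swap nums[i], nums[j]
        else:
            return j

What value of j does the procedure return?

5

pivot = nums[0] = 5; i = -1, j = 9
j→8 (nums[8]=5≤5), i→0 (nums[0]=5≥5); i<j, swap → [5, 5, 5, 4, 4, 2, 2, 5, 5]
j→7 (nums[7]=5≤5), i→1 (nums[1]=5≥5); i<j, swap → [5, 5, 5, 4, 4, 2, 2, 5, 5]
j→6 (nums[6]=2≤5), i→2 (nums[2]=5≥5); i<j, swap → [5, 5, 2, 4, 4, 2, 5, 5, 5]
j→5, i→6; i≥j, return j=5. nums = [5, 5, 2, 4, 4, 2, 5, 5, 5]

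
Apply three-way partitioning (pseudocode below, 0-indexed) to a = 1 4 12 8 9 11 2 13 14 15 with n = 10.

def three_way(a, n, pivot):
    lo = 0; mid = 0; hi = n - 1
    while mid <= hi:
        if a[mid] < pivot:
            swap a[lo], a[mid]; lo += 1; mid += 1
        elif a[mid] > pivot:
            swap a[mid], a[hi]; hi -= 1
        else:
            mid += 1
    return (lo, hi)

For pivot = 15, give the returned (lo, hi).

pivot = 15; lo=0, mid=0, hi=9
a[mid]=1<15: swap a[0],a[0]; lo=1,mid=1 → 1 4 12 8 9 11 2 13 14 15
a[mid]=4<15: swap a[1],a[1]; lo=2,mid=2 → 1 4 12 8 9 11 2 13 14 15
a[mid]=12<15: swap a[2],a[2]; lo=3,mid=3 → 1 4 12 8 9 11 2 13 14 15
a[mid]=8<15: swap a[3],a[3]; lo=4,mid=4 → 1 4 12 8 9 11 2 13 14 15
a[mid]=9<15: swap a[4],a[4]; lo=5,mid=5 → 1 4 12 8 9 11 2 13 14 15
a[mid]=11<15: swap a[5],a[5]; lo=6,mid=6 → 1 4 12 8 9 11 2 13 14 15
a[mid]=2<15: swap a[6],a[6]; lo=7,mid=7 → 1 4 12 8 9 11 2 13 14 15
a[mid]=13<15: swap a[7],a[7]; lo=8,mid=8 → 1 4 12 8 9 11 2 13 14 15
a[mid]=14<15: swap a[8],a[8]; lo=9,mid=9 → 1 4 12 8 9 11 2 13 14 15
a[mid]=15=15: mid=10
end: lo=9, hi=9; a = 1 4 12 8 9 11 2 13 14 15

(9, 9)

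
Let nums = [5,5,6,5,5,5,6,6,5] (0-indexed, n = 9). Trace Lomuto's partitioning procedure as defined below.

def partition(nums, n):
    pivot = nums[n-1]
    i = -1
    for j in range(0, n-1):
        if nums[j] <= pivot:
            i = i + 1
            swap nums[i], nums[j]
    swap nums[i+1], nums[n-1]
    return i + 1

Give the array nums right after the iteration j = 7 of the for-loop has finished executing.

pivot = nums[8] = 5; i = -1
j=0: nums[0]=5 ≤ 5 → i=0, swap nums[0],nums[0] (no change) → [5,5,6,5,5,5,6,6,5]
j=1: nums[1]=5 ≤ 5 → i=1, swap nums[1],nums[1] (no change) → [5,5,6,5,5,5,6,6,5]
j=2: nums[2]=6 > 5 → no swap
j=3: nums[3]=5 ≤ 5 → i=2, swap nums[2],nums[3] → [5,5,5,6,5,5,6,6,5]
j=4: nums[4]=5 ≤ 5 → i=3, swap nums[3],nums[4] → [5,5,5,5,6,5,6,6,5]
j=5: nums[5]=5 ≤ 5 → i=4, swap nums[4],nums[5] → [5,5,5,5,5,6,6,6,5]
j=6: nums[6]=6 > 5 → no swap
j=7: nums[7]=6 > 5 → no swap
(after j=7) nums = [5,5,5,5,5,6,6,6,5]

[5,5,5,5,5,6,6,6,5]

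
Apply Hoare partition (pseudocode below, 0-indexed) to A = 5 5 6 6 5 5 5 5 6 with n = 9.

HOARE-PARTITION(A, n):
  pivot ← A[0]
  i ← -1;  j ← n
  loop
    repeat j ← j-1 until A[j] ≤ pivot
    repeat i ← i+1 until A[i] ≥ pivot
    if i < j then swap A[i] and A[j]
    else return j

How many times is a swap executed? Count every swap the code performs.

4

pivot=5
j stops at 7 (5), i stops at 0 (5); swap ⇒ 5 5 6 6 5 5 5 5 6
j stops at 6 (5), i stops at 1 (5); swap ⇒ 5 5 6 6 5 5 5 5 6
j stops at 5 (5), i stops at 2 (6); swap ⇒ 5 5 5 6 5 6 5 5 6
j stops at 4 (5), i stops at 3 (6); swap ⇒ 5 5 5 5 6 6 5 5 6
j stops at 3, i stops at 4; i≥j ⇒ return 3. A=5 5 5 5 6 6 5 5 6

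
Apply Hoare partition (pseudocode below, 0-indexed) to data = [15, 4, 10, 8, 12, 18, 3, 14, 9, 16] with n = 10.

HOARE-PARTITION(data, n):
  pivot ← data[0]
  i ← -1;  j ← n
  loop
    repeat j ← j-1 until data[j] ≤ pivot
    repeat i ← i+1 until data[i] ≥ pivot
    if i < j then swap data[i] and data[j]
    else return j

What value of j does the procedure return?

pivot=15
j stops at 8 (9), i stops at 0 (15); swap ⇒ [9, 4, 10, 8, 12, 18, 3, 14, 15, 16]
j stops at 7 (14), i stops at 5 (18); swap ⇒ [9, 4, 10, 8, 12, 14, 3, 18, 15, 16]
j stops at 6, i stops at 7; i≥j ⇒ return 6. data=[9, 4, 10, 8, 12, 14, 3, 18, 15, 16]

6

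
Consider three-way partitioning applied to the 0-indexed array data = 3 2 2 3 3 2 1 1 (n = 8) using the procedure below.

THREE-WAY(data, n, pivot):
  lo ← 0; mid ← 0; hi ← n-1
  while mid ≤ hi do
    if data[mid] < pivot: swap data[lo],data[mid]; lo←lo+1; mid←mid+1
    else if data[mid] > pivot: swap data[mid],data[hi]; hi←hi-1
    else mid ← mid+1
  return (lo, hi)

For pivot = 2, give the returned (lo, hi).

(2, 4)

lo=0 mid=0 hi=7
3>2: swap(0,7), hi=6 ⇒ 1 2 2 3 3 2 1 3
1<2: swap(0,0), lo=1 mid=1 ⇒ 1 2 2 3 3 2 1 3
2=2: mid=2
2=2: mid=3
3>2: swap(3,6), hi=5 ⇒ 1 2 2 1 3 2 3 3
1<2: swap(1,3), lo=2 mid=4 ⇒ 1 1 2 2 3 2 3 3
3>2: swap(4,5), hi=4 ⇒ 1 1 2 2 2 3 3 3
2=2: mid=5
done. lo=2 hi=4; data=1 1 2 2 2 3 3 3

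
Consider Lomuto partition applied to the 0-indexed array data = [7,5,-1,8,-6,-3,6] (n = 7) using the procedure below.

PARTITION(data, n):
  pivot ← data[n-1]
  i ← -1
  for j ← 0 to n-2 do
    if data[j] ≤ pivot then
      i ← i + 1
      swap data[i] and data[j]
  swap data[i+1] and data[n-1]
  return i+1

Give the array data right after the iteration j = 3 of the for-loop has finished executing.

[5,-1,7,8,-6,-3,6]

pivot = data[6] = 6; i = -1
j=0: data[0]=7 > 6 → no swap
j=1: data[1]=5 ≤ 6 → i=0, swap data[0],data[1] → [5,7,-1,8,-6,-3,6]
j=2: data[2]=-1 ≤ 6 → i=1, swap data[1],data[2] → [5,-1,7,8,-6,-3,6]
j=3: data[3]=8 > 6 → no swap
(after j=3) data = [5,-1,7,8,-6,-3,6]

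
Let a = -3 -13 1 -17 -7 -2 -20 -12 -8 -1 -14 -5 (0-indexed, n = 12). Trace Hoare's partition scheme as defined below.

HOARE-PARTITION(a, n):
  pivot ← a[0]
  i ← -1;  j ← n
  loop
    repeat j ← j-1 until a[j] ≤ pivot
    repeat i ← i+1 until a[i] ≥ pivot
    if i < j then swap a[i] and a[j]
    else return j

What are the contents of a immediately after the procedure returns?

pivot=-3
j stops at 11 (-5), i stops at 0 (-3); swap ⇒ -5 -13 1 -17 -7 -2 -20 -12 -8 -1 -14 -3
j stops at 10 (-14), i stops at 2 (1); swap ⇒ -5 -13 -14 -17 -7 -2 -20 -12 -8 -1 1 -3
j stops at 8 (-8), i stops at 5 (-2); swap ⇒ -5 -13 -14 -17 -7 -8 -20 -12 -2 -1 1 -3
j stops at 7, i stops at 8; i≥j ⇒ return 7. a=-5 -13 -14 -17 -7 -8 -20 -12 -2 -1 1 -3

-5 -13 -14 -17 -7 -8 -20 -12 -2 -1 1 -3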